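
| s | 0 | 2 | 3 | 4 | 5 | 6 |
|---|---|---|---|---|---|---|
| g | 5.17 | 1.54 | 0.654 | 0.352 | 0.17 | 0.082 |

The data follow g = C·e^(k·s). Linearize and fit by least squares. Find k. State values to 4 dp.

Linearized form: ln g = k·s + ln C. From the 6 transformed points,
XᵀX = [[90.0000, 20.0000]; [20.0000, 6]], rhs = [-28.4529, -3.6671]ᵀ  (here Σs = 20.0000, Σ(s)² = 90.0000, Σln g = -3.6671, Σs·ln g = -28.4529).
Solving (det = 140.0000): k = -0.69554, ln C = 1.70727.

k = -0.6955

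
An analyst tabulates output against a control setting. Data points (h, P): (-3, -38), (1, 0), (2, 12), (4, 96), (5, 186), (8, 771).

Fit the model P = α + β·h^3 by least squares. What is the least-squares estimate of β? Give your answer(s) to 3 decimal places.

From the data, Σ1 = 6, Σh^3 = 683, Σh^3·h^3 = 282659.
For MᵀP: ΣP = 1027, Σh^3·P = 425268.
det = 6·282659 − 683² = 1229465.
α = (1027·282659 − 683·425268)/1229465 = -167251/1229465; β = (6·425268 − 683·1027)/1229465 = 1850167/1229465.

β = 1.505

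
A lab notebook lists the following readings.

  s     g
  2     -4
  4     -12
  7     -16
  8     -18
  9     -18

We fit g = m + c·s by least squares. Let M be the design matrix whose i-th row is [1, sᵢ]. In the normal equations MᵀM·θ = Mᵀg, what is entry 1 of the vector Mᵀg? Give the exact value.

Entry 1 ↔ basis 1, so (Mᵀg)_{1} = Σᵢ gᵢ = (1)·(-4) + (1)·(-12) + (1)·(-16) + (1)·(-18) + (1)·(-18) = -68.

-68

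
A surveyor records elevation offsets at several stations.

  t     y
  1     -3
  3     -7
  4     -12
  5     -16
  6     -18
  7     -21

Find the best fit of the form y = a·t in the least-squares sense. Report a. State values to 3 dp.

a = -2.993

Normal-equation sums: Σt·t = 136.
Moment sums: Σt·y = -407.
Normal equations: [[136]]·[a]ᵀ = [-407]ᵀ.
a = (-407)/136 = -2.99265.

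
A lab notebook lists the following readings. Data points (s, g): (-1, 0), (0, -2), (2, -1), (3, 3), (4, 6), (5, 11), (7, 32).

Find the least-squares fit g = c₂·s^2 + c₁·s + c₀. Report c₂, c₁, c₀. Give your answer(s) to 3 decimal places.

c₂ = 0.885, c₁ = -1.449, c₀ = -2.006

Forming MᵀM = [[3380, 566, 104]; [566, 104, 20]; [104, 20, 7]] and Mᵀg = [1962, 310, 49]ᵀ gives MᵀM·[c₂, c₁, c₀]ᵀ = Mᵀg.
Solving the 3×3 system (Gaussian elimination) gives c₂ = 3029/3423, c₁ = -4961/3423, c₀ = -327/163.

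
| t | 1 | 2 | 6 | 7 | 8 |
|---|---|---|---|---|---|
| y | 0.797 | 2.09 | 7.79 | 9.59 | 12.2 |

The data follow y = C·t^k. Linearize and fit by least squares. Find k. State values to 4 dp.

k = 1.2789

Linearized form: ln y = k·ln t + ln C. From the 5 transformed points,
XᵀX = [[11.8015, 6.5103]; [6.5103, 5]], rhs = [13.7899, 7.3253]ᵀ  (here Σln t = 6.5103, Σ(ln t)² = 11.8015, Σln y = 7.3253, Σln t·ln y = 13.7899).
Δ = 11.8015·5 − (6.5103)² = 16.6240; k = (13.7899·5 − 6.5103·7.3253)/16.6240 = 1.27888, ln C = (11.8015·7.3253 − 6.5103·13.7899)/16.6240 = -0.20012.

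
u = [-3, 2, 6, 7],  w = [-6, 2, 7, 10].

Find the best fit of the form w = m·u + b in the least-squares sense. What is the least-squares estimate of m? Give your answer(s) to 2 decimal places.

The normal system MᵀM·[m, b]ᵀ = Mᵀw is [[98, 12]; [12, 4]]·[m, b]ᵀ = [134, 13]ᵀ.
Eliminating b: 4·(row 1) − 12·(row 2) gives 248·m = 4·134 − 12·13 = 380, so m = 95/62.
Then b = (13 − 12·(95/62))/4 = -167/124.

m = 1.53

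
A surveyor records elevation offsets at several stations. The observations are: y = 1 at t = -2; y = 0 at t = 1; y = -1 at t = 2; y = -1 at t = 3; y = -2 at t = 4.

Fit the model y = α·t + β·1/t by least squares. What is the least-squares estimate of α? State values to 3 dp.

Entries of MᵀM: Σt·t = 34, Σt·1/t = 5, Σ1/t·1/t = 241/144.
Moment sums: Σt·y = -15, Σ1/t·y = -11/6.
Normal equations: [[34, 5]; [5, 241/144]]·[α, β]ᵀ = [-15, -11/6]ᵀ.
Eliminating β: (241/144)·(row 1) − 5·(row 2) gives (2297/72)·α = (241/144)·(-15) − 5·(-11/6) = -255/16, so α = -2295/4594.
Then β = ((-11/6) − 5·(-2295/4594))/(241/144) = 912/2297.

α = -0.500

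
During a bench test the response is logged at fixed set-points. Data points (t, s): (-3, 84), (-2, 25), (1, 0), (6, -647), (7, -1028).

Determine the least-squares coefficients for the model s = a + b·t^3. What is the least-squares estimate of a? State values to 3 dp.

Normal-equation sums: Σ1 = 5, Σt^3 = 525, Σt^3·t^3 = 165099.
And Σs = -1566, Σt^3·s = -494824.
MᵀM·[a, b]ᵀ = Mᵀs becomes [[5, 525]; [525, 165099]]·[a, b]ᵀ = [-1566, -494824]ᵀ.
Eliminating b: 165099·(row 1) − 525·(row 2) gives 549870·a = 165099·(-1566) − 525·(-494824) = 1237566, so a = 206261/91645.
Then b = ((-494824) − 525·(206261/91645))/165099 = -165197/54987.

a = 2.251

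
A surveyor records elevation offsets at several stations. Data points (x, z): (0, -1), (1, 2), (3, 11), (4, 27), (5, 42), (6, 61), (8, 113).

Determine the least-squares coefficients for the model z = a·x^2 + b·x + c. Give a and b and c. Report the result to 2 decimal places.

With design matrix M, MᵀM = [[6355, 945, 151]; [945, 151, 27]; [151, 27, 7]] and Mᵀz = [11011, 1623, 255]ᵀ.
Row-reducing yields a = 46126/23961, b = -9978/7987, c = -6679/23961.

a = 1.93, b = -1.25, c = -0.28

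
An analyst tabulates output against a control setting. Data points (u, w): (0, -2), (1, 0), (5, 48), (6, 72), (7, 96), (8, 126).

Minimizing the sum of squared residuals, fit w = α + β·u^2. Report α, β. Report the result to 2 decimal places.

MᵀM·[α, β]ᵀ = Mᵀw reads: 6·α + 175·β = 340;  175·α + 8419·β = 16560.
det = 6·8419 − 175² = 19889.
α = (340·8419 − 175·16560)/19889 = -35540/19889; β = (6·16560 − 175·340)/19889 = 39860/19889.

α = -1.79, β = 2.00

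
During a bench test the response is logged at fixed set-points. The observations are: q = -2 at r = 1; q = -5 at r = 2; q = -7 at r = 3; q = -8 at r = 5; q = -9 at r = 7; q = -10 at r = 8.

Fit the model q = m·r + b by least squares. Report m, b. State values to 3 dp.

m = -0.975, b = -2.610

Sums needed: Σr·r = 152, Σr = 26, Σ1 = 6.
For Mᵀq: Σr·q = -216, Σq = -41.
Normal equations: [[152, 26]; [26, 6]]·[m, b]ᵀ = [-216, -41]ᵀ.
Eliminating b: 6·(row 1) − 26·(row 2) gives 236·m = 6·(-216) − 26·(-41) = -230, so m = -115/118.
Then b = ((-41) − 26·(-115/118))/6 = -154/59.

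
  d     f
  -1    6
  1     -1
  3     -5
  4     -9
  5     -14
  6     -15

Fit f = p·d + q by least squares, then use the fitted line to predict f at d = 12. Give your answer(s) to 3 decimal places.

f̂ = -33.863

MᵀM·[p, q]ᵀ = Mᵀf reads: 88·p + 18·q = -218;  18·p + 6·q = -38.
Eliminating q: 6·(row 1) − 18·(row 2) gives 204·p = 6·(-218) − 18·(-38) = -624, so p = -52/17.
Then q = ((-38) − 18·(-52/17))/6 = 145/51.
At d = 12: f̂ = (-52/17)·(12) + (145/51)·(1) = -1727/51.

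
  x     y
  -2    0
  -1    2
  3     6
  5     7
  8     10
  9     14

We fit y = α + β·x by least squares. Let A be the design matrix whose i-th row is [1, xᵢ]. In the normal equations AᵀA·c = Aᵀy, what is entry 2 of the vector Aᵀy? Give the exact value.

257

Entry 2 ↔ basis x, so (Aᵀy)_{2} = Σᵢ (x)·yᵢ = (-2)·(0) + (-1)·(2) + (3)·(6) + (5)·(7) + (8)·(10) + (9)·(14) = 257.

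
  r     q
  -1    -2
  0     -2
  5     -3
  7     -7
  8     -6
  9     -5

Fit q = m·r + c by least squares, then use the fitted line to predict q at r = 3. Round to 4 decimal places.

From the data, Σr·r = 220, Σr = 28, Σ1 = 6.
Moment sums: Σr·q = -155, Σq = -25.
Normal equations: [[220, 28]; [28, 6]]·[m, c]ᵀ = [-155, -25]ᵀ.
Determinant 220·6 − 28² = 536.
m = ((-155)·6 − 28·(-25))/536 = -115/268; c = (220·(-25) − 28·(-155))/536 = -145/67.
At r = 3: q̂ = (-115/268)·(3) + (-145/67)·(1) = -925/268.

q̂ = -3.4515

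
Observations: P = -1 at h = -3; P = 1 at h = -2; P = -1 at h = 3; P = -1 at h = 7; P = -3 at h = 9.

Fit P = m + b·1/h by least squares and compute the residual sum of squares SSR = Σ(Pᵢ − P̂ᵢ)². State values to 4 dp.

Setting ∂/∂m … = 0 gives: 5·m + (-31/126)·b = -5;  (-31/126)·m + (8017/15876)·b = -41/42.
Determinant 5·(8017/15876) − (-31/126)² = 9781/3969.
m = ((-5)·(8017/15876) − (-31/126)·(-41/42))/(9781/3969) = -21949/19562; b = (5·(-41/42) − (-31/126)·(-5))/(9781/3969) = -24255/9781.
Residuals: -13783/19562, 8628/9781, 18557/19562, 9317/19562, -31347/19562; SSR = 48603/9781.

SSR = 4.9691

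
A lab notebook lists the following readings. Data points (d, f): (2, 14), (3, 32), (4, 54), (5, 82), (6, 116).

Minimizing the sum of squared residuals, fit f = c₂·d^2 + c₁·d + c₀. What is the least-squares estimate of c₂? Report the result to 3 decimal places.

Compute the Gram sums: Σd^2·d^2 = 2274, Σd^2·d = 440, Σd^2 = 90, Σd·d = 90, Σd = 20, Σ1 = 5.
Right-hand side: Σd^2·f = 7434, Σd·f = 1446, Σf = 298.
Normal equations: [[2274, 440, 90]; [440, 90, 20]; [90, 20, 5]]·[c₂, c₁, c₀]ᵀ = [7434, 1446, 298]ᵀ.
Solving the 3×3 system (Gaussian elimination) gives c₂ = 19/7, c₁ = 129/35, c₀ = -4.

c₂ = 2.714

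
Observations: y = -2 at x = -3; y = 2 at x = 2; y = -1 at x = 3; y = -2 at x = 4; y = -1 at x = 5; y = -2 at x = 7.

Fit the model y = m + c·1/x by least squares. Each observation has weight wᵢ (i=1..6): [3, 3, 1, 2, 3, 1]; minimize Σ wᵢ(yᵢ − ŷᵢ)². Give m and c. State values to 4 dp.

Entries of AᵀWA: Σwᵢ·1 = 13, Σwᵢ·1/x = 218/105, Σwᵢ·1/x·1/x = 128759/88200.
Right-hand side: Σwᵢ·y = -10, Σwᵢ·1/x·y = 292/105.
Normal equations: [[13, 218/105]; [218/105, 128759/88200]]·[m, c]ᵀ = [-10, 292/105]ᵀ.
Δ = 13·(128759/88200) − (218/105)² = 17249/1176.
m = ((-10)·(128759/88200) − (218/105)·(292/105))/(17249/1176) = -598946/431225; c = (13·(292/105) − (218/105)·(-10))/(17249/1176) = 334656/86245.

m = -1.3889, c = 3.8803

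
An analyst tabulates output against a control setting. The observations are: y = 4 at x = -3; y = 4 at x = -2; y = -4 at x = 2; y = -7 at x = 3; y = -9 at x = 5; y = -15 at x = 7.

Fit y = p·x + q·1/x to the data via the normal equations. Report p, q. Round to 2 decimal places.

The normal system AᵀA·[p, q]ᵀ = Aᵀy is [[100, 6]; [6, 17257/22050]]·[p, q]ᵀ = [-199, -1219/105]ᵀ.
Δ = 100·(17257/22050) − 6² = 18638/441.
p = ((-199)·(17257/22050) − 6·(-1219/105))/(18638/441) = -1898203/931900; q = (100·(-1219/105) − 6·(-199))/(18638/441) = 7287/9319.

p = -2.04, q = 0.78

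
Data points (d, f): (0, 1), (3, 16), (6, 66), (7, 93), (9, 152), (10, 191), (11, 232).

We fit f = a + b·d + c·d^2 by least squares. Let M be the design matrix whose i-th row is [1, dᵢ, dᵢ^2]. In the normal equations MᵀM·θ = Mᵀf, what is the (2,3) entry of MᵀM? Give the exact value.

3646

Row 2 ↔ basis d, column 3 ↔ basis d^2, so (MᵀM)_{2,3} = Σᵢ (d)·(d^2) = (0)·(0) + (3)·(9) + (6)·(36) + (7)·(49) + (9)·(81) + (10)·(100) + (11)·(121) = 3646.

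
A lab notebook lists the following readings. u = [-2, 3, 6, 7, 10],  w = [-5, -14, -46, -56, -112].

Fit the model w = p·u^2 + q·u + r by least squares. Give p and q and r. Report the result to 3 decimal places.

p = -1.004, q = -0.861, r = -2.696

From the data, Σu^2·u^2 = 13794, Σu^2·u = 1578, Σu^2 = 198, Σu·u = 198, Σu = 24, Σ1 = 5.
And Σu^2·w = -15746, Σu·w = -1820, Σw = -233.
Row-reducing yields p = -10361/10317, q = -8887/10317, r = -9273/3439.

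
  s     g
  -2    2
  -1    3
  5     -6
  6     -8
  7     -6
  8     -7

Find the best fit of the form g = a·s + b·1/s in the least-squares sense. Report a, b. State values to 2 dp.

a = -0.96, b = -1.85

Normal-equation sums: Σs·s = 179, Σs·1/s = 6, Σ1/s·1/s = 955249/705600.
And Σs·g = -183, Σ1/s·g = -6943/840.
Normal equations: [[179, 6]; [6, 955249/705600]]·[a, b]ᵀ = [-183, -6943/840]ᵀ.
Eliminating b: (955249/705600)·(row 1) − 6·(row 2) gives (145587971/705600)·a = (955249/705600)·(-183) − 6·(-6943/840) = -46605949/235200, so a = -139817847/145587971.
Then b = ((-6943/840) − 6·(-139817847/145587971))/(955249/705600) = -269200680/145587971.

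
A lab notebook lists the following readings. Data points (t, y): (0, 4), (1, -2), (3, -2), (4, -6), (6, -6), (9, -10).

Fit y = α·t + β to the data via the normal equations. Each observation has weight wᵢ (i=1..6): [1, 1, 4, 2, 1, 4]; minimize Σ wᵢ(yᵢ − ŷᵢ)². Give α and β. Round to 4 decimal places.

From the data, Σwᵢ·t·t = 429, Σwᵢ·t = 63, Σwᵢ·1 = 13.
And Σwᵢ·t·y = -470, Σwᵢ·y = -64.
det = 429·13 − 63² = 1608.
α = ((-470)·13 − 63·(-64))/1608 = -1039/804; β = (429·(-64) − 63·(-470))/1608 = 359/268.

α = -1.2923, β = 1.3396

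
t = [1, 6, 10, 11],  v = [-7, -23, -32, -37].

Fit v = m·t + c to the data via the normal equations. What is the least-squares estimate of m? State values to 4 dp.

m = -2.8871

Sums needed: Σt·t = 258, Σt = 28, Σ1 = 4.
And Σt·v = -872, Σv = -99.
Normal equations: [[258, 28]; [28, 4]]·[m, c]ᵀ = [-872, -99]ᵀ.
Eliminating c: 4·(row 1) − 28·(row 2) gives 248·m = 4·(-872) − 28·(-99) = -716, so m = -179/62.
Then c = ((-99) − 28·(-179/62))/4 = -563/124.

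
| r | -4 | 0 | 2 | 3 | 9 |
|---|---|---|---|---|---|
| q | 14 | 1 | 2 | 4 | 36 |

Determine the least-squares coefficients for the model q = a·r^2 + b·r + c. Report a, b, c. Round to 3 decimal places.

Setting ∂/∂a … = 0 gives: 6914·a + 700·b + 110·c = 3184;  700·a + 110·b + 10·c = 284;  110·a + 10·b + 5·c = 57.
(Σr^2·r^2 = 6914, Σr^2·r = 700, Σr^2 = 110, Σr·r = 110, Σr = 10, Σ1 = 5, Σr^2·q = 3184, Σr·q = 284, Σq = 57.)
Inverting the 3×3 Gram matrix, [a, b, c]ᵀ = [1535/2901, -2707/2901, 7859/4835]ᵀ.

a = 0.529, b = -0.933, c = 1.625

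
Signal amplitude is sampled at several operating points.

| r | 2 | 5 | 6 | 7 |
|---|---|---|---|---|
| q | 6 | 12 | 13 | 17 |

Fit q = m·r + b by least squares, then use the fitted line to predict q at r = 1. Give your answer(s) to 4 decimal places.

q̂ = 3.7143

With design matrix X, XᵀX = [[114, 20]; [20, 4]] and Xᵀq = [269, 48]ᵀ.
Eliminating b: 4·(row 1) − 20·(row 2) gives 56·m = 4·269 − 20·48 = 116, so m = 29/14.
Then b = (48 − 20·(29/14))/4 = 23/14.
At r = 1: q̂ = (29/14)·(1) + (23/14)·(1) = 26/7.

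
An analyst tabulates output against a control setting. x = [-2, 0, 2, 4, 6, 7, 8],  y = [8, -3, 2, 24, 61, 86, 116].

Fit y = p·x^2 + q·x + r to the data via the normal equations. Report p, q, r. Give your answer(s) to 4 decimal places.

p = 2.0415, q = -1.5023, r = -3.0897

Compute the Gram sums: Σx^2·x^2 = 8081, Σx^2·x = 1135, Σx^2 = 173, Σx·x = 173, Σx = 25, Σ1 = 7.
And Σx^2·y = 14258, Σx·y = 1980, Σy = 294.
AᵀA·[p, q, r]ᵀ = Aᵀy becomes [[8081, 1135, 173]; [1135, 173, 25]; [173, 25, 7]]·[p, q, r]ᵀ = [14258, 1980, 294]ᵀ.
Row-reducing yields p = 182678/89481, q = -134425/89481, r = -13165/4261.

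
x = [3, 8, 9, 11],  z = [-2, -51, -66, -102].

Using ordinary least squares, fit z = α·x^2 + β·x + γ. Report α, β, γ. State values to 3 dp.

Normal-equation sums: Σx^2·x^2 = 25379, Σx^2·x = 2599, Σx^2 = 275, Σx·x = 275, Σx = 31, Σ1 = 4.
Moment sums: Σx^2·z = -20970, Σx·z = -2130, Σz = -221.
Solving the 3×3 system (Gaussian elimination) gives α = -926/1023, β = 181/1023, γ = 1913/341.

α = -0.905, β = 0.177, γ = 5.610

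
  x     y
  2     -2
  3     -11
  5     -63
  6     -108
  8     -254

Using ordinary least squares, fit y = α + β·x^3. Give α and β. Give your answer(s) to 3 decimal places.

With design matrix M, MᵀM = [[5, 888]; [888, 325218]] and Mᵀy = [-438, -161564]ᵀ.
Determinant 5·325218 − 888² = 837546.
α = ((-438)·325218 − 888·(-161564))/837546 = 170558/139591; β = (5·(-161564) − 888·(-438))/837546 = -209438/418773.

α = 1.222, β = -0.500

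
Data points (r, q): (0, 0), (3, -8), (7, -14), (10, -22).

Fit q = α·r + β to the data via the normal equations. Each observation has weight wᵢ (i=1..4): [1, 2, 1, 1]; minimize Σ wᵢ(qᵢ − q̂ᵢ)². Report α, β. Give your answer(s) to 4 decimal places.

AᵀWA·[α, β]ᵀ = AᵀWq reads: 167·α + 23·β = -366;  23·α + 5·β = -52.
det = 167·5 − 23² = 306.
α = ((-366)·5 − 23·(-52))/306 = -317/153; β = (167·(-52) − 23·(-366))/306 = -133/153.

α = -2.0719, β = -0.8693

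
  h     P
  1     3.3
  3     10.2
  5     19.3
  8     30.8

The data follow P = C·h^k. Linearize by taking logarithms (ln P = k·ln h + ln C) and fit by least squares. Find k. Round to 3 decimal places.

k = 1.083

Taking logs, ln P = k·ln h + ln C, so regress ln P on ln h.
AᵀA = [[8.1213, 4.7875]; [4.7875, 4]], rhs = [14.4428, 9.9039]ᵀ  (here Σln h = 4.7875, Σ(ln h)² = 8.1213, Σln P = 9.9039, Σln h·ln P = 14.4428).
Solving (det = 9.5652): k = 1.08271, ln C = 1.18012.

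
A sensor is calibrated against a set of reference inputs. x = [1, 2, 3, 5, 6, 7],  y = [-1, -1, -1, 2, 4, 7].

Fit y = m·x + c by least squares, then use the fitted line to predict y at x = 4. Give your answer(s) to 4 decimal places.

Sums needed: Σx·x = 124, Σx = 24, Σ1 = 6.
Moment sums: Σx·y = 77, Σy = 10.
MᵀM·[m, c]ᵀ = Mᵀy becomes [[124, 24]; [24, 6]]·[m, c]ᵀ = [77, 10]ᵀ.
Determinant 124·6 − 24² = 168.
m = (77·6 − 24·10)/168 = 37/28; c = (124·10 − 24·77)/168 = -76/21.
At x = 4: ŷ = (37/28)·(4) + (-76/21)·(1) = 5/3.

ŷ = 1.6667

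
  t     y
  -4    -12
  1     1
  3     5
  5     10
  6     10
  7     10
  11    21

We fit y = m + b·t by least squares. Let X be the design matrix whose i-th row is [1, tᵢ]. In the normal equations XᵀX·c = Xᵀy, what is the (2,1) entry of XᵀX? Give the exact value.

Row 2 ↔ basis t, column 1 ↔ basis 1, so (XᵀX)_{2,1} = Σᵢ t = (-4)·(1) + (1)·(1) + (3)·(1) + (5)·(1) + (6)·(1) + (7)·(1) + (11)·(1) = 29.

29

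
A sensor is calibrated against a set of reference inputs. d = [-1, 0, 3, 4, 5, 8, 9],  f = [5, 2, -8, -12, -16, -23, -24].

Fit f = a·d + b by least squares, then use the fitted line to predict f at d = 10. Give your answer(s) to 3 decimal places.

f̂ = -28.929

Normal-equation sums: Σd·d = 196, Σd = 28, Σ1 = 7.
For Xᵀf: Σd·f = -557, Σf = -76.
Normal equations: [[196, 28]; [28, 7]]·[a, b]ᵀ = [-557, -76]ᵀ.
Determinant 196·7 − 28² = 588.
a = ((-557)·7 − 28·(-76))/588 = -253/84; b = (196·(-76) − 28·(-557))/588 = 25/21.
At d = 10: f̂ = (-253/84)·(10) + (25/21)·(1) = -405/14.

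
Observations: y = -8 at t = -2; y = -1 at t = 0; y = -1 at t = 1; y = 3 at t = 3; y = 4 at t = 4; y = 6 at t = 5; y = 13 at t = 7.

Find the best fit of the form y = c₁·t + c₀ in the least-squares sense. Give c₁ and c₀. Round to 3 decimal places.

c₁ = 2.077, c₀ = -3.054

Sums needed: Σt·t = 104, Σt = 18, Σ1 = 7.
Moment sums: Σt·y = 161, Σy = 16.
det = 104·7 − 18² = 404.
c₁ = (161·7 − 18·16)/404 = 839/404; c₀ = (104·16 − 18·161)/404 = -617/202.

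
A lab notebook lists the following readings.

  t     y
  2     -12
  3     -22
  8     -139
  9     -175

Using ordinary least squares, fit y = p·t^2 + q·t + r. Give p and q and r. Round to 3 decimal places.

Entries of XᵀX: Σt^2·t^2 = 10754, Σt^2·t = 1276, Σt^2 = 158, Σt·t = 158, Σt = 22, Σ1 = 4.
And Σt^2·y = -23317, Σt·y = -2777, Σy = -348.
So XᵀX·[p, q, r]ᵀ = Xᵀy: [[10754, 1276, 158]; [1276, 158, 22]; [158, 22, 4]]·[p, q, r]ᵀ = [-23317, -2777, -348]ᵀ.
Inverting the 3×3 Gram matrix, [p, q, r]ᵀ = [-13/6, 113/222, -156/37]ᵀ.

p = -2.167, q = 0.509, r = -4.216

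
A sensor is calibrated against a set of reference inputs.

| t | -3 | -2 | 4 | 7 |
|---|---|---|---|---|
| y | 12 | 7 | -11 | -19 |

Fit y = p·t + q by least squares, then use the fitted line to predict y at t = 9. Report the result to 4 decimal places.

ŷ = -25.6304

Sums needed: Σt·t = 78, Σt = 6, Σ1 = 4.
And Σt·y = -227, Σy = -11.
Determinant 78·4 − 6² = 276.
p = ((-227)·4 − 6·(-11))/276 = -421/138; q = (78·(-11) − 6·(-227))/276 = 42/23.
At t = 9: ŷ = (-421/138)·(9) + (42/23)·(1) = -1179/46.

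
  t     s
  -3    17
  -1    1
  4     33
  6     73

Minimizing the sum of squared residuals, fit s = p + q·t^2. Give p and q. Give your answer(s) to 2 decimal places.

Compute the Gram sums: Σ1 = 4, Σt^2 = 62, Σt^2·t^2 = 1634.
For Xᵀs: Σs = 124, Σt^2·s = 3310.
XᵀX·[p, q]ᵀ = Xᵀs becomes [[4, 62]; [62, 1634]]·[p, q]ᵀ = [124, 3310]ᵀ.
Determinant 4·1634 − 62² = 2692.
p = (124·1634 − 62·3310)/2692 = -651/673; q = (4·3310 − 62·124)/2692 = 1388/673.

p = -0.97, q = 2.06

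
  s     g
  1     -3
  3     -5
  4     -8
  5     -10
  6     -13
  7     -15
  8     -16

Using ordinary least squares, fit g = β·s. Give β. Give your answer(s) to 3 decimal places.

AᵀA·[β]ᵀ = Aᵀg reads: 200·β = -411.
β = (-411)/200 = -2.055.

β = -2.055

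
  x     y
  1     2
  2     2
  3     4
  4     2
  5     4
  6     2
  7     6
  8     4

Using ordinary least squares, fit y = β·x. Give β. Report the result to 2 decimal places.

Entries of AᵀA: Σx·x = 204.
Moment sums: Σx·y = 132.
Normal equations: [[204]]·[β]ᵀ = [132]ᵀ.
Hence β = 132 / 204 ≈ 0.647059.

β = 0.65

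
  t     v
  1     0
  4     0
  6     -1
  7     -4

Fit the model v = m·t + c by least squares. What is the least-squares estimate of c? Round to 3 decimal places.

MᵀM·[m, c]ᵀ = Mᵀv reads: 102·m + 18·c = -34;  18·m + 4·c = -5.
Eliminating c: 4·(row 1) − 18·(row 2) gives 84·m = 4·(-34) − 18·(-5) = -46, so m = -23/42.
Then c = ((-5) − 18·(-23/42))/4 = 17/14.

c = 1.214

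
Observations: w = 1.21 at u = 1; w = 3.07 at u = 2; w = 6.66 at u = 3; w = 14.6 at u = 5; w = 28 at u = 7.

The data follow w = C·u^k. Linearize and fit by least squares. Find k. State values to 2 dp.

Let Y = ln w. Fitting Y = k·ln u + ln C by least squares:
Σln u = 5.3471, Σ(ln u)² = 8.0643, Σln w = 9.2216, Σln u·ln w = 13.6597.
Equations: 8.0643·k + 5.3471·ln C = 13.6597;  5.3471·k + 5·ln C = 9.2216.
Slope k = (n·Σln u·ln w − Σln u·Σln w)/(n·Σ(ln u)² − (Σln u)²) = (5·13.6597 − 5.3471·9.2216)/11.7297 = 1.61891; ln C = (Σln w − k·Σln u)/n = 0.11303.

k = 1.62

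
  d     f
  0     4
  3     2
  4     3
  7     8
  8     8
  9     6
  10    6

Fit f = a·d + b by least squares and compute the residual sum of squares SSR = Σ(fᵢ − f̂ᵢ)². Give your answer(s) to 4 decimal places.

SSR = 17.6395

The normal equations are: 319·a + 41·b = 252;  41·a + 7·b = 37.
Eliminating b: 7·(row 1) − 41·(row 2) gives 552·a = 7·252 − 41·37 = 247, so a = 247/552.
Then b = (37 − 41·(247/552))/7 = 1471/552.
Residuals: 737/552, -277/138, -803/552, 152/69, 323/184, -191/276, -629/552; SSR = 9737/552.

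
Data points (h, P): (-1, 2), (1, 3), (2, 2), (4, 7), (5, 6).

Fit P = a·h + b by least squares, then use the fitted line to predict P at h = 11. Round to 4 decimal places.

From the data, Σh·h = 47, Σh = 11, Σ1 = 5.
Moment sums: Σh·P = 63, ΣP = 20.
Eliminating b: 5·(row 1) − 11·(row 2) gives 114·a = 5·63 − 11·20 = 95, so a = 5/6.
Then b = (20 − 11·(5/6))/5 = 13/6.
At h = 11: P̂ = (5/6)·(11) + (13/6)·(1) = 34/3.

P̂ = 11.3333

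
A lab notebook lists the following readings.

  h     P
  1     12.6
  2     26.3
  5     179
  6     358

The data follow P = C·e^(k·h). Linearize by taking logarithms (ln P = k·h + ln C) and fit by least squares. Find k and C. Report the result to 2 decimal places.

Taking logs, ln P = k·h + ln C, so regress ln P on h.
Over the data: Σh = 14.0000, Σ(h)² = 66.0000, Σln P = 16.8712, Σh·ln P = 70.2930.
Normal system: [[66.0000, 14.0000]; [14.0000, 4]]·[k, ln C]ᵀ = [70.2930, 16.8712]ᵀ.
Δ = 66.0000·4 − (14.0000)² = 68.0000; k = (70.2930·4 − 14.0000·16.8712)/68.0000 = 0.66140, ln C = (66.0000·16.8712 − 14.0000·70.2930)/68.0000 = 1.90289, so C = exp(1.90289) = 6.70526.

k = 0.66, C = 6.71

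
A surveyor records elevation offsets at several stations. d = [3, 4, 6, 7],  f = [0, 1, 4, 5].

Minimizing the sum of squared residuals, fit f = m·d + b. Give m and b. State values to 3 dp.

With design matrix A, AᵀA = [[110, 20]; [20, 4]] and Aᵀf = [63, 10]ᵀ.
Eliminating b: 4·(row 1) − 20·(row 2) gives 40·m = 4·63 − 20·10 = 52, so m = 13/10.
Then b = (10 − 20·(13/10))/4 = -4.

m = 1.300, b = -4.000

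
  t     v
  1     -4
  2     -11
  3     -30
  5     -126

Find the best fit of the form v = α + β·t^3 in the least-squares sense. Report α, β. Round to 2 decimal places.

α = -3.19, β = -0.98

The normal equations are: 4·α + 161·β = -171;  161·α + 16419·β = -16652.
(Σ1 = 4, Σt^3 = 161, Σt^3·t^3 = 16419, Σv = -171, Σt^3·v = -16652.)
Eliminating β: 16419·(row 1) − 161·(row 2) gives 39755·α = 16419·(-171) − 161·(-16652) = -126677, so α = -126677/39755.
Then β = ((-16652) − 161·(-126677/39755))/16419 = -39077/39755.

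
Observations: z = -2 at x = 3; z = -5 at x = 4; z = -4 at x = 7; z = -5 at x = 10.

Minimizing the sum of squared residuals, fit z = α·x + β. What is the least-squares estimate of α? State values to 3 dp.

α = -0.267

With design matrix M, MᵀM = [[174, 24]; [24, 4]] and Mᵀz = [-104, -16]ᵀ.
Δ = 174·4 − 24² = 120.
α = ((-104)·4 − 24·(-16))/120 = -4/15; β = (174·(-16) − 24·(-104))/120 = -12/5.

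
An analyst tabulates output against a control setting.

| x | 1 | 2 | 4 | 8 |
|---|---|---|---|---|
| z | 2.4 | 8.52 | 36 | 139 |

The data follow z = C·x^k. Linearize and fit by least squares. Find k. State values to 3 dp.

k = 1.965

Taking logs, ln z = k·ln x + ln C, so regress ln z on ln x.
Σln x = 4.1589, Σ(ln x)² = 6.7263, Σln z = 11.5359, Σln x·ln z = 16.7138.
Normal system: [[6.7263, 4.1589]; [4.1589, 4]]·[k, ln C]ᵀ = [16.7138, 11.5359]ᵀ.
Δ = 6.7263·4 − (4.1589)² = 9.6091; k = (16.7138·4 − 4.1589·11.5359)/9.6091 = 1.96468, ln C = (6.7263·11.5359 − 4.1589·16.7138)/9.6091 = 0.84125.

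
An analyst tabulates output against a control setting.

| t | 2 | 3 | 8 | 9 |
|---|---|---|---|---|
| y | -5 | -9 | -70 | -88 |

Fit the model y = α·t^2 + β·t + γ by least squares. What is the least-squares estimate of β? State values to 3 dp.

β = 0.860

Sums needed: Σt^2·t^2 = 10754, Σt^2·t = 1276, Σt^2 = 158, Σt·t = 158, Σt = 22, Σ1 = 4.
Moment sums: Σt^2·y = -11709, Σt·y = -1389, Σy = -172.
So XᵀX·[α, β, γ]ᵀ = Xᵀy: [[10754, 1276, 158]; [1276, 158, 22]; [158, 22, 4]]·[α, β, γ]ᵀ = [-11709, -1389, -172]ᵀ.
Solving the 3×3 system (Gaussian elimination) gives α = -7/6, β = 191/222, γ = -61/37.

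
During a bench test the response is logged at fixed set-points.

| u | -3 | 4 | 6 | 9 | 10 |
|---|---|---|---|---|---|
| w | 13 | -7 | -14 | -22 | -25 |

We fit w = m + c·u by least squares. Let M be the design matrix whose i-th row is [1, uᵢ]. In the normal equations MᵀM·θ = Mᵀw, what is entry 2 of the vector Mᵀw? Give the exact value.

Entry 2 ↔ basis u, so (Mᵀw)_{2} = Σᵢ (u)·wᵢ = (-3)·(13) + (4)·(-7) + (6)·(-14) + (9)·(-22) + (10)·(-25) = -599.

-599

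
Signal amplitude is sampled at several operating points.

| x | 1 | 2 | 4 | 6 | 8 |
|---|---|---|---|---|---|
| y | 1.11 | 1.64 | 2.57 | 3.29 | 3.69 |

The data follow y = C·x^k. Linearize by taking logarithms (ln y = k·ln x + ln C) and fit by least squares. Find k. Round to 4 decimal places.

Let Y = ln y. Fitting Y = k·ln x + ln C by least squares:
Sums: Σln x = 5.9506, Σ(ln x)² = 9.9367, Σln y = 4.0395, Σln x·ln y = 6.5002.
Normal system: [[9.9367, 5.9506]; [5.9506, 5]]·[k, ln C]ᵀ = [6.5002, 4.0395]ᵀ.
Δ = 9.9367·5 − (5.9506)² = 14.2736; k = (6.5002·5 − 5.9506·4.0395)/14.2736 = 0.59295, ln C = (9.9367·4.0395 − 5.9506·6.5002)/14.2736 = 0.10221.

k = 0.5929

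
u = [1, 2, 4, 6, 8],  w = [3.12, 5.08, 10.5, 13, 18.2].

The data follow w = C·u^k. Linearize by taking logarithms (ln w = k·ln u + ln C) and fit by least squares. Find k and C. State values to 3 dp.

k = 0.849, C = 3.023

Linearized form: ln w = k·ln u + ln C. From the 5 transformed points,
Over the data: Σln u = 5.9506, Σ(ln u)² = 9.9367, Σln w = 10.5809, Σln u·ln w = 15.0154.
Normal system: [[9.9367, 5.9506]; [5.9506, 5]]·[k, ln C]ᵀ = [15.0154, 10.5809]ᵀ.
Solving (det = 14.2736): k = 0.84869, ln C = 1.10613, so C = exp(1.10613) = 3.02263.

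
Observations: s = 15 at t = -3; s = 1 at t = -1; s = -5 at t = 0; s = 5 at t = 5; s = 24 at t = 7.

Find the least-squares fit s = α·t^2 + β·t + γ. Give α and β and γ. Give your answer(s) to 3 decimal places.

From the data, Σt^2·t^2 = 3108, Σt^2·t = 440, Σt^2 = 84, Σt·t = 84, Σt = 8, Σ1 = 5.
For Mᵀs: Σt^2·s = 1437, Σt·s = 147, Σs = 40.
MᵀM·[α, β, γ]ᵀ = Mᵀs becomes [[3108, 440, 84]; [440, 84, 8]; [84, 8, 5]]·[α, β, γ]ᵀ = [1437, 147, 40]ᵀ.
Inverting the 3×3 Gram matrix, [α, β, γ]ᵀ = [36379/34276, -116187/34276, -37765/8569]ᵀ.

α = 1.061, β = -3.390, γ = -4.407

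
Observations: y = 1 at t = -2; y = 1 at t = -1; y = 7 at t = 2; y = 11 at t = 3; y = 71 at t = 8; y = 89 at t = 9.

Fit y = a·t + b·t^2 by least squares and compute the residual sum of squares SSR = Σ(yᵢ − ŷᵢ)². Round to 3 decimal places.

SSR = 3.755

Setting ∂/∂a … = 0 gives: 163·a + 1267·b = 1413;  1267·a + 10771·b = 11885.
Determinant 163·10771 − 1267² = 150384.
a = (1413·10771 − 1267·11885)/150384 = 20141/18798; b = (163·11885 − 1267·1413)/150384 = 18373/18798.
Residuals: -2402/3133, 791/723, 8906/9399, -3167/3133, -1171/9399, 590/3133; SSR = 35297/9399.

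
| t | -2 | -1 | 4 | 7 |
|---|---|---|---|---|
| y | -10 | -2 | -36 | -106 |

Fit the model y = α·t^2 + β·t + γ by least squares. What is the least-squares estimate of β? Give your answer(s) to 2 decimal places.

β = -0.12

Entries of XᵀX: Σt^2·t^2 = 2674, Σt^2·t = 398, Σt^2 = 70, Σt·t = 70, Σt = 8, Σ1 = 4.
Moment sums: Σt^2·y = -5812, Σt·y = -864, Σy = -154.
Normal equations: [[2674, 398, 70]; [398, 70, 8]; [70, 8, 4]]·[α, β, γ]ᵀ = [-5812, -864, -154]ᵀ.
Solving the 3×3 system (Gaussian elimination) gives α = -4145/1947, β = -81/649, γ = -176/177.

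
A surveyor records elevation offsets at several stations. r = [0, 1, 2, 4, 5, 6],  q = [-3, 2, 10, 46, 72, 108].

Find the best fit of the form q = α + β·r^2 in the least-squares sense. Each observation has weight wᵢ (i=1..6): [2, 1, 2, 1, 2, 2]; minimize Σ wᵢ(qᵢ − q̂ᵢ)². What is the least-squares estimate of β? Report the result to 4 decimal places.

β = 3.0408

Sums needed: Σwᵢ·1 = 10, Σwᵢ·r^2 = 147, Σwᵢ·r^2·r^2 = 4131.
Moment sums: Σwᵢ·q = 422, Σwᵢ·r^2·q = 12194.
Eliminating β: 4131·(row 1) − 147·(row 2) gives 19701·α = 4131·422 − 147·12194 = -49236, so α = -1492/597.
Then β = (12194 − 147·(-1492/597))/4131 = 5446/1791.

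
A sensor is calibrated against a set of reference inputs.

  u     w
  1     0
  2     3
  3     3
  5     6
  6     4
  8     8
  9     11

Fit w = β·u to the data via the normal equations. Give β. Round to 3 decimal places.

From the data, Σu·u = 220.
Moment sums: Σu·w = 232.
So AᵀA·[β]ᵀ = Aᵀw: [[220]]·[β]ᵀ = [232]ᵀ.
Hence β = 232 / 220 ≈ 1.05455.

β = 1.055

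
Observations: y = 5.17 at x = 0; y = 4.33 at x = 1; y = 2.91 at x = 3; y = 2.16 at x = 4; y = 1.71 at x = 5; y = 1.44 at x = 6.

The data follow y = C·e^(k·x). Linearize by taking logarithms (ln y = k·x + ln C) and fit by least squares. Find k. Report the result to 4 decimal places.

k = -0.2198

Let Y = ln y. Fitting Y = k·x + ln C by least squares:
Σx = 19.0000, Σ(x)² = 87.0000, Σln y = 5.8478, Σx·ln y = 12.6208.
Equations: 87.0000·k + 19.0000·ln C = 12.6208;  19.0000·k + 6·ln C = 5.8478.
Solving (det = 161.0000): k = -0.21978, ln C = 1.67060.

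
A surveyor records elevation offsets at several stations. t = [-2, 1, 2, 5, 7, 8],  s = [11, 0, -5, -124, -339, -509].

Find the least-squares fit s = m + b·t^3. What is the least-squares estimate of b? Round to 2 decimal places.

From the data, Σ1 = 6, Σt^3 = 981, Σt^3·t^3 = 395547.
Moment sums: Σs = -966, Σt^3·s = -392513.
So AᵀA·[m, b]ᵀ = Aᵀs: [[6, 981]; [981, 395547]]·[m, b]ᵀ = [-966, -392513]ᵀ.
det = 6·395547 − 981² = 1410921.
m = ((-966)·395547 − 981·(-392513))/1410921 = 328539/156769; b = (6·(-392513) − 981·(-966))/1410921 = -469144/470307.

b = -1.00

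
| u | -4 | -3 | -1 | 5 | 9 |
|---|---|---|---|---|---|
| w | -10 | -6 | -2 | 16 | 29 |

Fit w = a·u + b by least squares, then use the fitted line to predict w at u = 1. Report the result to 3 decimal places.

ŵ = 4.809

Forming MᵀM = [[132, 6]; [6, 5]] and Mᵀw = [401, 27]ᵀ gives MᵀM·[a, b]ᵀ = Mᵀw.
Determinant 132·5 − 6² = 624.
a = (401·5 − 6·27)/624 = 1843/624; b = (132·27 − 6·401)/624 = 193/104.
At u = 1: ŵ = (1843/624)·(1) + (193/104)·(1) = 3001/624.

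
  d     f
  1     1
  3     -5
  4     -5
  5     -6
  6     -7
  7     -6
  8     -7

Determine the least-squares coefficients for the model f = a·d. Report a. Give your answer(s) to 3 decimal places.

Forming XᵀX = [[200]] and Xᵀf = [-204]ᵀ gives XᵀX·[a]ᵀ = Xᵀf.
Hence a = -204 / 200 ≈ -1.02.

a = -1.020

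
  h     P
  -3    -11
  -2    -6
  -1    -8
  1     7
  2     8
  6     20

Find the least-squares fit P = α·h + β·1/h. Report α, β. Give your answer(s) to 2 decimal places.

α = 3.14, β = 3.84

Compute the Gram sums: Σh·h = 55, Σh·1/h = 6, Σ1/h·1/h = 95/36.
Right-hand side: Σh·P = 196, Σ1/h·P = 29.
Eliminating β: (95/36)·(row 1) − 6·(row 2) gives (3929/36)·α = (95/36)·196 − 6·29 = 3089/9, so α = 12356/3929.
Then β = (29 − 6·(12356/3929))/(95/36) = 15084/3929.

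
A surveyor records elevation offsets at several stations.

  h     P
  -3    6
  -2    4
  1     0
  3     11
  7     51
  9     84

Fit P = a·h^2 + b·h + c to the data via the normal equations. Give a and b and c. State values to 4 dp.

Compute the Gram sums: Σh^2·h^2 = 9141, Σh^2·h = 1065, Σh^2 = 153, Σh·h = 153, Σh = 15, Σ1 = 6.
Right-hand side: Σh^2·P = 9472, Σh·P = 1120, ΣP = 156.
So AᵀA·[a, b, c]ᵀ = AᵀP: [[9141, 1065, 153]; [1065, 153, 15]; [153, 15, 6]]·[a, b, c]ᵀ = [9472, 1120, 156]ᵀ.
Row-reducing yields a = 541/553, b = 895/1659, c = -70/237.

a = 0.9783, b = 0.5395, c = -0.2954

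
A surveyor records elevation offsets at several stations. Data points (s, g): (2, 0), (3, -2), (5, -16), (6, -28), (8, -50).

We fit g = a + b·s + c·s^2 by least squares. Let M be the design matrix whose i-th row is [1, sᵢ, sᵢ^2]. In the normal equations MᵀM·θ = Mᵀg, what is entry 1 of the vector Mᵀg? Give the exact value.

-96

Entry 1 ↔ basis 1, so (Mᵀg)_{1} = Σᵢ gᵢ = (1)·(0) + (1)·(-2) + (1)·(-16) + (1)·(-28) + (1)·(-50) = -96.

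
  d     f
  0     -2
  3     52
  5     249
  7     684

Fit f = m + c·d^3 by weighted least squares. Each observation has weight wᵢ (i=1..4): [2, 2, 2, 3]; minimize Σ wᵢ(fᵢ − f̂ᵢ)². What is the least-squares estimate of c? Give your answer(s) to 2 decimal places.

c = 2.00

Forming MᵀWM = [[9, 1333]; [1333, 385655]] and MᵀWf = [2650, 768894]ᵀ gives MᵀWM·[m, c]ᵀ = MᵀWf.
Δ = 9·385655 − 1333² = 1694006.
m = (2650·385655 − 1333·768894)/1694006 = -1474976/847003; c = (9·768894 − 1333·2650)/1694006 = 1693798/847003.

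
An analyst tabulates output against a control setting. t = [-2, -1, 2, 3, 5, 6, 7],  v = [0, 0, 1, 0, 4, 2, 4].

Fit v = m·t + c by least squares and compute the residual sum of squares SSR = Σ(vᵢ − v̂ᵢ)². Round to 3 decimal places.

The normal system XᵀX·[m, c]ᵀ = Xᵀv is [[128, 20]; [20, 7]]·[m, c]ᵀ = [62, 11]ᵀ.
Eliminating c: 7·(row 1) − 20·(row 2) gives 496·m = 7·62 − 20·11 = 214, so m = 107/248.
Then c = (11 − 20·(107/248))/7 = 21/62.
Residuals: 65/124, 23/248, -25/124, -405/248, 373/248, -115/124, 159/248; SSR = 809/124.

SSR = 6.524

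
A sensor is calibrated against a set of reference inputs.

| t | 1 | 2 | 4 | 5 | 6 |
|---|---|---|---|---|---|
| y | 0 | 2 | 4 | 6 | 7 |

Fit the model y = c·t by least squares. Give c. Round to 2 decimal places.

c = 1.12

Entries of MᵀM: Σt·t = 82.
And Σt·y = 92.
So MᵀM·[c]ᵀ = Mᵀy: [[82]]·[c]ᵀ = [92]ᵀ.
Hence c = 92 / 82 ≈ 1.12195.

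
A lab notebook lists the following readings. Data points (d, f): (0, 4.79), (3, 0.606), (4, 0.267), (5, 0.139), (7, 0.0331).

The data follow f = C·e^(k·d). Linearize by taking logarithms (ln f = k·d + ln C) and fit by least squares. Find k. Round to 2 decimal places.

k = -0.71

Let Y = ln f. Fitting Y = k·d + ln C by least squares:
Σd = 19.0000, Σ(d)² = 99.0000, Σln f = -5.6364, Σd·ln f = -40.5086.
Equations: 99.0000·k + 19.0000·ln C = -40.5086;  19.0000·k + 5·ln C = -5.6364.
Slope k = (n·Σd·ln f − Σd·Σln f)/(n·Σ(d)² − (Σd)²) = (5·-40.5086 − 19.0000·-5.6364)/134.0000 = -0.71233; ln C = (Σln f − k·Σd)/n = 1.57959.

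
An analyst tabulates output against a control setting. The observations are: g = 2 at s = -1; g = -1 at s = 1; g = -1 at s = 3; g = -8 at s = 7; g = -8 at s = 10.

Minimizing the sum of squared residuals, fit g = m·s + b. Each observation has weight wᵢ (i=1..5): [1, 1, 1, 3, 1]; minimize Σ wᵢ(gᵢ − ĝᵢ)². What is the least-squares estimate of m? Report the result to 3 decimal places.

m = -1.062

Forming XᵀWX = [[258, 34]; [34, 7]] and XᵀWg = [-254, -32]ᵀ gives XᵀWX·[m, b]ᵀ = XᵀWg.
Eliminating b: 7·(row 1) − 34·(row 2) gives 650·m = 7·(-254) − 34·(-32) = -690, so m = -69/65.
Then b = ((-32) − 34·(-69/65))/7 = 38/65.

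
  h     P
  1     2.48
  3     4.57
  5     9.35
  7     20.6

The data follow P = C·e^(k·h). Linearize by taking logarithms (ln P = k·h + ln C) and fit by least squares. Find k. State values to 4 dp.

k = 0.3533

Taking logs, ln P = k·h + ln C, so regress ln P on h.
Σh = 16.0000, Σ(h)² = 84.0000, Σln P = 7.6884, Σh·ln P = 37.8207.
Equations: 84.0000·k + 16.0000·ln C = 37.8207;  16.0000·k + 4·ln C = 7.6884.
Solving (det = 80.0000): k = 0.35335, ln C = 0.50872.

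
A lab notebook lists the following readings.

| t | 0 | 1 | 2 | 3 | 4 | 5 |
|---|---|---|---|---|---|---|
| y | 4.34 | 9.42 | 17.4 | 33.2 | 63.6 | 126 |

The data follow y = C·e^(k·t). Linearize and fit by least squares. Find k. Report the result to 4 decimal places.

k = 0.6634

Taking logs, ln y = k·t + ln C, so regress ln y on t.
XᵀX = [[55.0000, 15.0000]; [15.0000, 6]], rhs = [59.2553, 19.0586]ᵀ  (here Σt = 15.0000, Σ(t)² = 55.0000, Σln y = 19.0586, Σt·ln y = 59.2553).
Δ = 55.0000·6 − (15.0000)² = 105.0000; k = (59.2553·6 − 15.0000·19.0586)/105.0000 = 0.66336, ln C = (55.0000·19.0586 − 15.0000·59.2553)/105.0000 = 1.51805.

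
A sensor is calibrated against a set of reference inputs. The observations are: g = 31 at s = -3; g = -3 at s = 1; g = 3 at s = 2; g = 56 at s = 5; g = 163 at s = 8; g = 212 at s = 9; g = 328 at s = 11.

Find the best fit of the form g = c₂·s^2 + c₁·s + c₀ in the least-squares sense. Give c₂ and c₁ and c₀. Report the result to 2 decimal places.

c₂ = 3.00, c₁ = -2.93, c₀ = -4.05

With design matrix M, MᵀM = [[26021, 2679, 305]; [2679, 305, 33]; [305, 33, 7]] and Mᵀg = [68980, 7010, 790]ᵀ.
Solving the 3×3 system (Gaussian elimination) gives c₂ = 1900495/633581, c₁ = -1853860/633581, c₀ = -2563515/633581.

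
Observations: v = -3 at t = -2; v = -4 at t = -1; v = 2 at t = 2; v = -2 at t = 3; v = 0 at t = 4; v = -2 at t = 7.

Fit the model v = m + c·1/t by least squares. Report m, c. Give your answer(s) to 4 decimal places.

Normal-equation sums: Σ1 = 6, Σ1/t = -23/84, Σ1/t·1/t = 11953/7056.
Right-hand side: Σv = -9, Σ1/t·v = 233/42.
Eliminating c: (11953/7056)·(row 1) − (-23/84)·(row 2) gives (71189/7056)·m = (11953/7056)·(-9) − (-23/84)·(233/42) = -13837/1008, so m = -96859/71189.
Then c = ((233/42) − (-23/84)·(-96859/71189))/(11953/7056) = 217476/71189.

m = -1.3606, c = 3.0549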